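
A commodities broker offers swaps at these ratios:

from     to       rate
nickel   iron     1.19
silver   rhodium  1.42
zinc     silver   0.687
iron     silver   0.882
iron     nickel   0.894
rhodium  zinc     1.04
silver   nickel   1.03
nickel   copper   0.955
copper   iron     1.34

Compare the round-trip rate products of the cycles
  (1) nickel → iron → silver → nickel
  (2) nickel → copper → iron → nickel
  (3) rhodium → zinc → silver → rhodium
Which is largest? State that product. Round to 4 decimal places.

(1) 1.19 × 0.882 × 1.03 = 1.08107
(2) 0.955 × 1.34 × 0.894 = 1.14405
(3) 1.04 × 0.687 × 1.42 = 1.01456
Highest is cycle (2) at 1.1441 (>1, arbitrage).

1.1441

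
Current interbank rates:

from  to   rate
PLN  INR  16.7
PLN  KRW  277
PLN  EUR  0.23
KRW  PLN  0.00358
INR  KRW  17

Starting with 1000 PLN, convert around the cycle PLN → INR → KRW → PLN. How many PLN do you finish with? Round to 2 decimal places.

1016.36

1000 PLN × 16.7 = 16700 INR
16700 INR × 17 = 283900 KRW
283900 KRW × 0.00358 = 1016.362 PLN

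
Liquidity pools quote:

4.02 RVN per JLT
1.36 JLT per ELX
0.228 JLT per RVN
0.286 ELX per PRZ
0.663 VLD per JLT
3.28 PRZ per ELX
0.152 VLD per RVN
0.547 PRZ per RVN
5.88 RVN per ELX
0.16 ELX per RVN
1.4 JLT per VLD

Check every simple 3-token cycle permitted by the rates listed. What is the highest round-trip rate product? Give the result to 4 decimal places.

ELX→RVN→PRZ→ELX: 5.88 × 0.547 × 0.286 = 0.91988
JLT→RVN→ELX→JLT: 4.02 × 0.16 × 1.36 = 0.87475
JLT→RVN→VLD→JLT: 4.02 × 0.152 × 1.4 = 0.85546
Maximum is ELX→RVN→PRZ→ELX at 0.9199; no arbitrage — every cycle loses value.

0.9199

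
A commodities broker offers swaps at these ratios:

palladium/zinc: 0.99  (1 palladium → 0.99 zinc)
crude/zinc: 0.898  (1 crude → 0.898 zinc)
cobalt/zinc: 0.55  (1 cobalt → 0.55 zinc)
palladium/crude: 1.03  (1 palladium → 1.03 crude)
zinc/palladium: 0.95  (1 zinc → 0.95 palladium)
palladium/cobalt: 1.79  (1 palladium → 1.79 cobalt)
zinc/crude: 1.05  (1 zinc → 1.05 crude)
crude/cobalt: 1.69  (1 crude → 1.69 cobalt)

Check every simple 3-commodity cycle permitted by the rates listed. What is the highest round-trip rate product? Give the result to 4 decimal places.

cobalt→zinc→crude→cobalt: 0.55 × 1.05 × 1.69 = 0.97598
cobalt→zinc→palladium→cobalt: 0.55 × 0.95 × 1.79 = 0.93528
zinc→palladium→crude→zinc: 0.95 × 1.03 × 0.898 = 0.87869
Maximum is cobalt→zinc→crude→cobalt at 0.9760; no arbitrage — every cycle loses value.

0.9760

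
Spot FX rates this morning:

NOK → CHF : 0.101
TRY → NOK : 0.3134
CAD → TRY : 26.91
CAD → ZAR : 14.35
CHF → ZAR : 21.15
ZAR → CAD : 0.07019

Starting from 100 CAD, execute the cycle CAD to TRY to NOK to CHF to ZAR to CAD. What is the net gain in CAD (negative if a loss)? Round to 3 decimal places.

100 CAD × 26.91 = 2691 TRY
2691 TRY × 0.3134 = 843.3594 NOK
843.3594 NOK × 0.101 = 85.1792994 CHF
85.1792994 CHF × 21.15 = 1801.54218231 ZAR
1801.54218231 ZAR × 0.07019 = 126.4502457763389 CAD
Net change: 126.4502457763389 − 100 = 26.4502457763389 CAD

26.450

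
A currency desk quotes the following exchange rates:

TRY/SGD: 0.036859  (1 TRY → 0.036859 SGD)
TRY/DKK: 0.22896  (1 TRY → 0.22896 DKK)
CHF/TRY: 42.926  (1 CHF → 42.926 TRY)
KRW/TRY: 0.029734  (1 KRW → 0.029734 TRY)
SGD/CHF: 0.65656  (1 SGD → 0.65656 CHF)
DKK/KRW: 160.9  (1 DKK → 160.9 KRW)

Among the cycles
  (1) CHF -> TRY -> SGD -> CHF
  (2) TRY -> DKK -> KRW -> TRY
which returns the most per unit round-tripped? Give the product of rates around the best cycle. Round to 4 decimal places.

1.0954

(1) 42.926 × 0.036859 × 0.65656 = 1.03882
(2) 0.22896 × 160.9 × 0.029734 = 1.09539
Highest is cycle (2) at 1.0954 (>1, arbitrage).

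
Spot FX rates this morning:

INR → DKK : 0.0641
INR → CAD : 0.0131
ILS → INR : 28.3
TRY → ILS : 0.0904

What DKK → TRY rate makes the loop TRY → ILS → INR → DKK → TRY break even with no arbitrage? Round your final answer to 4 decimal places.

6.0980

Known legs of the cycle: 0.0904 × 28.3 × 0.0641 = 0.163988312
For no arbitrage the full-cycle product must be 1, so the missing rate is 1 / 0.163988312 ≈ 6.097996.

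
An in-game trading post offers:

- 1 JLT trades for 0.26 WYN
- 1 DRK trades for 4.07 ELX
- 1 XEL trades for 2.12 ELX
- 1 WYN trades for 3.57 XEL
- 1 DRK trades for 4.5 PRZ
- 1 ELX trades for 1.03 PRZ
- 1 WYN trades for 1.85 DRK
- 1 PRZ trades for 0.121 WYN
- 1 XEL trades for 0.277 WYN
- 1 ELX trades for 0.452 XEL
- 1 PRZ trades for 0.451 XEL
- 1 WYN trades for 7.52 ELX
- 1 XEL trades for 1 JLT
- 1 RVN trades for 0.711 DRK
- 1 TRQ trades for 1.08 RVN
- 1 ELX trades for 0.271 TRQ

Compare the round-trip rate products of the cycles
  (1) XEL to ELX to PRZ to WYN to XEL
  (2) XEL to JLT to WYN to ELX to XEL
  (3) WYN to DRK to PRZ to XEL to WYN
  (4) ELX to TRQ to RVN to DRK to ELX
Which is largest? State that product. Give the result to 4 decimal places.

(1) 2.12 × 1.03 × 0.121 × 3.57 = 0.94325
(2) 1 × 0.26 × 7.52 × 0.452 = 0.88375
(3) 1.85 × 4.5 × 0.451 × 0.277 = 1.04002
(4) 0.271 × 1.08 × 0.711 × 4.07 = 0.84695
Highest is cycle (3) at 1.0400 (>1, arbitrage).

1.0400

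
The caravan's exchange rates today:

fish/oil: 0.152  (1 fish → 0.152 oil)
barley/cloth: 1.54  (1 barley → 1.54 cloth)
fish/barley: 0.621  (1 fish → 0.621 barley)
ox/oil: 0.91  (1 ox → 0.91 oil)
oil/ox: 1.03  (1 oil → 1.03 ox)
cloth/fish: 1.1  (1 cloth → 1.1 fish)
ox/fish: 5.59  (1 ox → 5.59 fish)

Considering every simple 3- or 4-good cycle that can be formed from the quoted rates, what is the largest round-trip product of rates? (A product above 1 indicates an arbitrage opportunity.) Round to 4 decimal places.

1.0520

fish→barley→cloth→fish: 0.621 × 1.54 × 1.1 = 1.05197
ox→fish→oil→ox: 5.59 × 0.152 × 1.03 = 0.87517
Maximum is fish→barley→cloth→fish at 1.0520; arbitrage exists.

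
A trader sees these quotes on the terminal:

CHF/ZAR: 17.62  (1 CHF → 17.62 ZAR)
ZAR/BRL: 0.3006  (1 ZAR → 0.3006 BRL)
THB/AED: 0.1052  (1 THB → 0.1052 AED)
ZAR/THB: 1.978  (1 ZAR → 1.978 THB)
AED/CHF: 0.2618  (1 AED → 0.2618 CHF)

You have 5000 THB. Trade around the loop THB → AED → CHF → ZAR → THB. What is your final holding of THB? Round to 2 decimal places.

5000 THB × 0.1052 = 526 AED
526 AED × 0.2618 = 137.7068 CHF
137.7068 CHF × 17.62 = 2426.393816 ZAR
2426.393816 ZAR × 1.978 = 4799.406968048 THB

4799.41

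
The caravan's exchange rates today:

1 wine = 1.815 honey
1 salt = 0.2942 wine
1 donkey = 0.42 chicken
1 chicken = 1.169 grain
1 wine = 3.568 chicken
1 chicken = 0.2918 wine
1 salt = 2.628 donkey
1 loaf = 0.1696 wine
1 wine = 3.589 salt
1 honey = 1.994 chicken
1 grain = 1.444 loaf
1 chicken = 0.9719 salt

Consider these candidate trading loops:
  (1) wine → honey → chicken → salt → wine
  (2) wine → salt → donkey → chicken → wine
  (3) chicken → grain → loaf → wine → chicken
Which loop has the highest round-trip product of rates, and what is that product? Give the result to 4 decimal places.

(1) 1.815 × 1.994 × 0.9719 × 0.2942 = 1.03482
(2) 3.589 × 2.628 × 0.42 × 0.2918 = 1.15593
(3) 1.169 × 1.444 × 0.1696 × 3.568 = 1.02149
Highest is cycle (2) at 1.1559 (>1, arbitrage).

1.1559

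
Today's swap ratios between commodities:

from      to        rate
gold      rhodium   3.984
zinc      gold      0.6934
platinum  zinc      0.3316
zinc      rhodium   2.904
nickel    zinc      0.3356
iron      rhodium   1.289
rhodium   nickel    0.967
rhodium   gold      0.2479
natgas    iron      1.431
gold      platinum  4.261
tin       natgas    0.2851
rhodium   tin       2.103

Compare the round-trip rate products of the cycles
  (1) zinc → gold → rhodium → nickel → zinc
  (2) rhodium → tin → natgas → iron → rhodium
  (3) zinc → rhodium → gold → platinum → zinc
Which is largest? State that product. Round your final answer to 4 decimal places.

1.1059

(1) 0.6934 × 3.984 × 0.967 × 0.3356 = 0.89650
(2) 2.103 × 0.2851 × 1.431 × 1.289 = 1.10593
(3) 2.904 × 0.2479 × 4.261 × 0.3316 = 1.01718
Highest is cycle (2) at 1.1059 (>1, arbitrage).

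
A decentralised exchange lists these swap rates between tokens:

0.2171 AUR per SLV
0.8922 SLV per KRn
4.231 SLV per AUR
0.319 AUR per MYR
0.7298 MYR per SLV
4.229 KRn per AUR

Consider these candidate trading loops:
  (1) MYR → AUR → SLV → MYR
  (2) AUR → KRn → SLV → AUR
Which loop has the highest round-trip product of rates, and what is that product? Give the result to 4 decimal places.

(1) 0.319 × 4.231 × 0.7298 = 0.98500
(2) 4.229 × 0.8922 × 0.2171 = 0.81914
Highest is cycle (1) at 0.9850 (≤1, no arbitrage).

0.9850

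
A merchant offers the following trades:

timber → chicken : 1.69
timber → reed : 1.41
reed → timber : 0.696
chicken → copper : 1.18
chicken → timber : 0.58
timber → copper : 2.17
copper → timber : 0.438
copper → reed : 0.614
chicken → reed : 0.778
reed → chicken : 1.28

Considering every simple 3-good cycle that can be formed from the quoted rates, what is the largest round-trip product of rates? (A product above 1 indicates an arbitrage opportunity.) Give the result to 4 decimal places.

1.0468

chicken→timber→reed→chicken: 0.58 × 1.41 × 1.28 = 1.04678
copper→reed→chicken→copper: 0.614 × 1.28 × 1.18 = 0.92739
copper→reed→timber→copper: 0.614 × 0.696 × 2.17 = 0.92734
chicken→reed→timber→chicken: 0.778 × 0.696 × 1.69 = 0.91511
copper→timber→chicken→copper: 0.438 × 1.69 × 1.18 = 0.87346
Maximum is chicken→timber→reed→chicken at 1.0468; arbitrage exists.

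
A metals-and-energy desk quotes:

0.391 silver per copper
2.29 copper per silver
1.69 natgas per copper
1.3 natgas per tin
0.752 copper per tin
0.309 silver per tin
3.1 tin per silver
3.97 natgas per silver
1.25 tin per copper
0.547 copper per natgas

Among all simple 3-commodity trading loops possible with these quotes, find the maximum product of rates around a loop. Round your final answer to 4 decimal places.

tin→copper→silver→tin: 0.752 × 0.391 × 3.1 = 0.91150
tin→natgas→copper→tin: 1.3 × 0.547 × 1.25 = 0.88888
tin→silver→copper→tin: 0.309 × 2.29 × 1.25 = 0.88451
copper→silver→natgas→copper: 0.391 × 3.97 × 0.547 = 0.84909
Maximum is tin→copper→silver→tin at 0.9115; no arbitrage — every cycle loses value.

0.9115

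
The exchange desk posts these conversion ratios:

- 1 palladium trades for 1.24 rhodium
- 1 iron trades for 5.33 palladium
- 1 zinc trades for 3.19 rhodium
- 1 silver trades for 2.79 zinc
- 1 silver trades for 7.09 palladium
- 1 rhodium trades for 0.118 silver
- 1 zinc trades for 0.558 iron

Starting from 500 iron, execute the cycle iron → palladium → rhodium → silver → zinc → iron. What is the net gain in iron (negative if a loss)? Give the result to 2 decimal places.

500 iron × 5.33 = 2665 palladium
2665 palladium × 1.24 = 3304.6 rhodium
3304.6 rhodium × 0.118 = 389.9428 silver
389.9428 silver × 2.79 = 1087.940412 zinc
1087.940412 zinc × 0.558 = 607.070749896 iron
Net change: 607.070749896 − 500 = 107.070749896 iron

107.07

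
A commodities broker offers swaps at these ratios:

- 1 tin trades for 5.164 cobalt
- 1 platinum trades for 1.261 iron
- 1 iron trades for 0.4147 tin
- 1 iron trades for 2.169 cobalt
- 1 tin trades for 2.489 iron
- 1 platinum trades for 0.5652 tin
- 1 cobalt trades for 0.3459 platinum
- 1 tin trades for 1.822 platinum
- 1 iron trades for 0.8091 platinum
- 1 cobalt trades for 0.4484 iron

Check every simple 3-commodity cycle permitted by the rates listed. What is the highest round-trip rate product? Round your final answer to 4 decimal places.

1.1382

platinum→tin→iron→platinum: 0.5652 × 2.489 × 0.8091 = 1.13823
platinum→tin→cobalt→platinum: 0.5652 × 5.164 × 0.3459 = 1.00958
cobalt→iron→tin→cobalt: 0.4484 × 0.4147 × 5.164 = 0.96025
platinum→iron→tin→platinum: 1.261 × 0.4147 × 1.822 = 0.95279
platinum→iron→cobalt→platinum: 1.261 × 2.169 × 0.3459 = 0.94607
Maximum is platinum→tin→iron→platinum at 1.1382; arbitrage exists.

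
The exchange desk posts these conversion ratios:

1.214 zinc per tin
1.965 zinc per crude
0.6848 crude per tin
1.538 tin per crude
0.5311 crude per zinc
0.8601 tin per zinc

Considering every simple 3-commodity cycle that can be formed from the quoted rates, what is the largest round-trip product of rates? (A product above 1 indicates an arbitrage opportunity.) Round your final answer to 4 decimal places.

1.1574

crude→zinc→tin→crude: 1.965 × 0.8601 × 0.6848 = 1.15738
crude→tin→zinc→crude: 1.538 × 1.214 × 0.5311 = 0.99163
Maximum is crude→zinc→tin→crude at 1.1574; arbitrage exists.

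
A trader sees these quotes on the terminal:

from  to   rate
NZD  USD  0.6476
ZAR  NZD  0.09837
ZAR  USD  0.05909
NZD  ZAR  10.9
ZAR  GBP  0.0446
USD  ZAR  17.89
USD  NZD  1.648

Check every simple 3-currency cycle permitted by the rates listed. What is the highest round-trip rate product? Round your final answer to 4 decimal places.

1.1397

USD→ZAR→NZD→USD: 17.89 × 0.09837 × 0.6476 = 1.13967
USD→NZD→ZAR→USD: 1.648 × 10.9 × 0.05909 = 1.06145
Maximum is USD→ZAR→NZD→USD at 1.1397; arbitrage exists.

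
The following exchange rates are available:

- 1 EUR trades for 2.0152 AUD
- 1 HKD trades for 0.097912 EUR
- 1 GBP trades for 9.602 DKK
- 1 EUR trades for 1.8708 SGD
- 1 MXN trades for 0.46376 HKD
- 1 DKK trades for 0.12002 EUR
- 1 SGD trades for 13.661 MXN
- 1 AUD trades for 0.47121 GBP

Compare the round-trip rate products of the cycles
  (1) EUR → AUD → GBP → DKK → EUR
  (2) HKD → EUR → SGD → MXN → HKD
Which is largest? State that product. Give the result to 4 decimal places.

1.1605

(1) 2.0152 × 0.47121 × 9.602 × 0.12002 = 1.09433
(2) 0.097912 × 1.8708 × 13.661 × 0.46376 = 1.16048
Highest is cycle (2) at 1.1605 (>1, arbitrage).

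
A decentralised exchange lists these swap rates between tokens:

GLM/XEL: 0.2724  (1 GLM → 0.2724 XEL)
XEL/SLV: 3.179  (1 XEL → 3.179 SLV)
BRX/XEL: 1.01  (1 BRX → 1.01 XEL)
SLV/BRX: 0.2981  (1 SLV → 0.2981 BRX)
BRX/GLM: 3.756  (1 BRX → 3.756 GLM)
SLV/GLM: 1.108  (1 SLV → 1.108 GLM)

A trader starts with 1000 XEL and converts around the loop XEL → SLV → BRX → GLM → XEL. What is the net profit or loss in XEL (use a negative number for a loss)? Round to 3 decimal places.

1000 XEL × 3.179 = 3179 SLV
3179 SLV × 0.2981 = 947.6599 BRX
947.6599 BRX × 3.756 = 3559.4105844 GLM
3559.4105844 GLM × 0.2724 = 969.58344319056 XEL
Net change: 969.58344319056 − 1000 = -30.41655680944 XEL

-30.417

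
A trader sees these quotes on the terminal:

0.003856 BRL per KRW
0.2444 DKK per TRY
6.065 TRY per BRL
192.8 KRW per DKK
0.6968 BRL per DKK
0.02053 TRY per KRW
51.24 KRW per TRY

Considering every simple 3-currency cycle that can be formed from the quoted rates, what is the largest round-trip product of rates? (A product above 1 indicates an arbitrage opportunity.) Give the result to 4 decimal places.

KRW→BRL→TRY→KRW: 0.003856 × 6.065 × 51.24 = 1.19833
TRY→DKK→BRL→TRY: 0.2444 × 0.6968 × 6.065 = 1.03286
KRW→TRY→DKK→KRW: 0.02053 × 0.2444 × 192.8 = 0.96738
Maximum is KRW→BRL→TRY→KRW at 1.1983; arbitrage exists.

1.1983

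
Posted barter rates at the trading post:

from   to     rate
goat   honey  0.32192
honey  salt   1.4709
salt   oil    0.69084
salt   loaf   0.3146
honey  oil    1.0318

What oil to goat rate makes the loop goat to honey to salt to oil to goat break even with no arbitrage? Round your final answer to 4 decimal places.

Known legs of the cycle: 0.32192 × 1.4709 × 0.69084 = 0.32712111850752
For no arbitrage the full-cycle product must be 1, so the missing rate is 1 / 0.32712111850752 ≈ 3.056972.

3.0570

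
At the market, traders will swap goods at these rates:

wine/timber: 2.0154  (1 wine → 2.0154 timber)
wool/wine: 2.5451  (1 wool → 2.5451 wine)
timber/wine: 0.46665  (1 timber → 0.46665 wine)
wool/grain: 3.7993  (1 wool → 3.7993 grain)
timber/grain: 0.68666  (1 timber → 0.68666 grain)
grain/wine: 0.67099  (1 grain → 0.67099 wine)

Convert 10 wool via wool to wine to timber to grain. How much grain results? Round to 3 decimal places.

35.222

10 wool × 2.5451 = 25.451 wine
25.451 wine × 2.0154 = 51.2939454 timber
51.2939454 timber × 0.68666 = 35.221500548364 grain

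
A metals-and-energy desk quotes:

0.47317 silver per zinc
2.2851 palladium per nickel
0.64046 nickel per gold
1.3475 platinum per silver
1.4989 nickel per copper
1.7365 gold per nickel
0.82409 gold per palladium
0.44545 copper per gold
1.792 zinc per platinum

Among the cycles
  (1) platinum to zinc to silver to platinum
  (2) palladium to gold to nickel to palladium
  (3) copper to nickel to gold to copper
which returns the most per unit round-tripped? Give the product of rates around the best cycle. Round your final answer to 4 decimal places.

1.2061

(1) 1.792 × 0.47317 × 1.3475 = 1.14257
(2) 0.82409 × 0.64046 × 2.2851 = 1.20607
(3) 1.4989 × 1.7365 × 0.44545 = 1.15944
Highest is cycle (2) at 1.2061 (>1, arbitrage).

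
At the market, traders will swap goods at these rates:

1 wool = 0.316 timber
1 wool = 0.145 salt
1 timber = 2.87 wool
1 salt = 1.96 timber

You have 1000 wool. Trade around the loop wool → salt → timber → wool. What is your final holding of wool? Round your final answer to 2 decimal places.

815.65

1000 wool × 0.145 = 145 salt
145 salt × 1.96 = 284.2 timber
284.2 timber × 2.87 = 815.654 wool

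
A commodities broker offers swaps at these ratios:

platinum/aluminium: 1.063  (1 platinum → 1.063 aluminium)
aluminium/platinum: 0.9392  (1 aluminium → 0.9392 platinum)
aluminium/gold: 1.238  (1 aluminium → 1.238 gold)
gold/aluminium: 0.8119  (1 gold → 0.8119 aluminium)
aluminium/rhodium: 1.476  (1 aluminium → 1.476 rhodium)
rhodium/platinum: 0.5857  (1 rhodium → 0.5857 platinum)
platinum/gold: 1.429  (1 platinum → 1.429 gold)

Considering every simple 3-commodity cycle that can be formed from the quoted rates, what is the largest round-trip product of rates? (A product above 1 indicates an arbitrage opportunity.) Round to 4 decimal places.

1.0897

aluminium→platinum→gold→aluminium: 0.9392 × 1.429 × 0.8119 = 1.08966
aluminium→rhodium→platinum→aluminium: 1.476 × 0.5857 × 1.063 = 0.91896
Maximum is aluminium→platinum→gold→aluminium at 1.0897; arbitrage exists.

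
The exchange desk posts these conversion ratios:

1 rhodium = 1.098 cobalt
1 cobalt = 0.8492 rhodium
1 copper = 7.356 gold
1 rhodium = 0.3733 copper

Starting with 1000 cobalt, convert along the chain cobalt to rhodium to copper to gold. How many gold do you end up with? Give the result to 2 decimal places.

2331.90

1000 cobalt × 0.8492 = 849.2 rhodium
849.2 rhodium × 0.3733 = 317.00636 copper
317.00636 copper × 7.356 = 2331.89878416 gold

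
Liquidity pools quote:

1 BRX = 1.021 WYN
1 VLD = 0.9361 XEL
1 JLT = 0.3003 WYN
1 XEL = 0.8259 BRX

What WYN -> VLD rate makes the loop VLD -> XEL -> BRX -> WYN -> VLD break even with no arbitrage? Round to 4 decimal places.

1.2668

Known legs of the cycle: 0.9361 × 0.8259 × 1.021 = 0.78936061479
For no arbitrage the full-cycle product must be 1, so the missing rate is 1 / 0.78936061479 ≈ 1.266848.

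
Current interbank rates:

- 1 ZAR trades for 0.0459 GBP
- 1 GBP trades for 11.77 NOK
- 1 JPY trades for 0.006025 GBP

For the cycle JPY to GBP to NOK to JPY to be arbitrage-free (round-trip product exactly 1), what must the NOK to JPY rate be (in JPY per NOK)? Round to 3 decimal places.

14.102

Known legs of the cycle: 0.006025 × 11.77 = 0.07091425
For no arbitrage the full-cycle product must be 1, so the missing rate is 1 / 0.07091425 ≈ 14.10154.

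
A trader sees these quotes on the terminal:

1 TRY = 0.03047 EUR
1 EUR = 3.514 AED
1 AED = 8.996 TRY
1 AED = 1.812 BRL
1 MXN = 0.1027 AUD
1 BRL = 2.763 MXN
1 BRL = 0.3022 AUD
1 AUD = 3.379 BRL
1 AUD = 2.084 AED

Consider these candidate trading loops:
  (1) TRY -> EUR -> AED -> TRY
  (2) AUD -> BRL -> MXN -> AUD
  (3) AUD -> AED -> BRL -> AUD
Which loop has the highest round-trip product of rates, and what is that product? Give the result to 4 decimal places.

1.1412

(1) 0.03047 × 3.514 × 8.996 = 0.96322
(2) 3.379 × 2.763 × 0.1027 = 0.95883
(3) 2.084 × 1.812 × 0.3022 = 1.14117
Highest is cycle (3) at 1.1412 (>1, arbitrage).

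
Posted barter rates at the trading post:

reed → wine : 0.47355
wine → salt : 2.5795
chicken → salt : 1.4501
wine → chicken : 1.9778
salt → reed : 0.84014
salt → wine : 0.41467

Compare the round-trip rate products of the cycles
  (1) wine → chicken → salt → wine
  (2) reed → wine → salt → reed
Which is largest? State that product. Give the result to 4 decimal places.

(1) 1.9778 × 1.4501 × 0.41467 = 1.18928
(2) 0.47355 × 2.5795 × 0.84014 = 1.02625
Highest is cycle (1) at 1.1893 (>1, arbitrage).

1.1893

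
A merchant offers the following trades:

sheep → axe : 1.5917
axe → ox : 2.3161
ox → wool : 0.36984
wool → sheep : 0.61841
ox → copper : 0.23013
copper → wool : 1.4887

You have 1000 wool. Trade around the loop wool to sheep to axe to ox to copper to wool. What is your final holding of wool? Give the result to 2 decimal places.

781.04

1000 wool × 0.61841 = 618.41 sheep
618.41 sheep × 1.5917 = 984.323197 axe
984.323197 axe × 2.3161 = 2279.7909565717 ox
2279.7909565717 ox × 0.23013 = 524.648292835845321 copper
524.648292835845321 copper × 1.4887 = 781.0439135447229293727 wool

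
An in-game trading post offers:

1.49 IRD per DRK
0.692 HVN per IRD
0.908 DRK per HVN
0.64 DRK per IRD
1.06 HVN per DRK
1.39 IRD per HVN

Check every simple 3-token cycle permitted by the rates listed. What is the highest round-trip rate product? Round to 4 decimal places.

HVN→IRD→DRK→HVN: 1.39 × 0.64 × 1.06 = 0.94298
HVN→DRK→IRD→HVN: 0.908 × 1.49 × 0.692 = 0.93622
Maximum is HVN→IRD→DRK→HVN at 0.9430; no arbitrage — every cycle loses value.

0.9430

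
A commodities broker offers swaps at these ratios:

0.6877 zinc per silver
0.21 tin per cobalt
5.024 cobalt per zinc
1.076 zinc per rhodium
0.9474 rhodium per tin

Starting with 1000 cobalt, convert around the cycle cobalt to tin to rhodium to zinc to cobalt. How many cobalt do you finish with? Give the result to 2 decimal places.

1000 cobalt × 0.21 = 210 tin
210 tin × 0.9474 = 198.954 rhodium
198.954 rhodium × 1.076 = 214.074504 zinc
214.074504 zinc × 5.024 = 1075.510308096 cobalt

1075.51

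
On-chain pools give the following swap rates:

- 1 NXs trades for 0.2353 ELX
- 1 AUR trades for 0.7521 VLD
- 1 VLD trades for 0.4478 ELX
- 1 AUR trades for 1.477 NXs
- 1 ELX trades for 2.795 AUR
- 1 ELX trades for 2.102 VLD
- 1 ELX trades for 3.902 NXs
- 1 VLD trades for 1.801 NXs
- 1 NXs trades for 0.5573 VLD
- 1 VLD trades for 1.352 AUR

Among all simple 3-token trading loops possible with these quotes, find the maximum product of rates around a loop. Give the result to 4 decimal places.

VLD→AUR→NXs→VLD: 1.352 × 1.477 × 0.5573 = 1.11287
VLD→ELX→NXs→VLD: 0.4478 × 3.902 × 0.5573 = 0.97378
NXs→ELX→AUR→NXs: 0.2353 × 2.795 × 1.477 = 0.97137
VLD→ELX→AUR→VLD: 0.4478 × 2.795 × 0.7521 = 0.94133
VLD→NXs→ELX→VLD: 1.801 × 0.2353 × 2.102 = 0.89078
Maximum is VLD→AUR→NXs→VLD at 1.1129; arbitrage exists.

1.1129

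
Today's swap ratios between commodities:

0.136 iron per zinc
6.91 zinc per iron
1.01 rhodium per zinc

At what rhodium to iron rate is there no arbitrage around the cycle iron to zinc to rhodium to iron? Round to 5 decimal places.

Known legs of the cycle: 6.91 × 1.01 = 6.9791
For no arbitrage the full-cycle product must be 1, so the missing rate is 1 / 6.9791 ≈ 0.1432850.

0.14328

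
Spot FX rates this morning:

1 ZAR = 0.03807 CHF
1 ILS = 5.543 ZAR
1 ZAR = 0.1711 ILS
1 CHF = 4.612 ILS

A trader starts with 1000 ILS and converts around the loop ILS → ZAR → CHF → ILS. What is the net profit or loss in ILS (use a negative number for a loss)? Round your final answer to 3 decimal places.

1000 ILS × 5.543 = 5543 ZAR
5543 ZAR × 0.03807 = 211.02201 CHF
211.02201 CHF × 4.612 = 973.23351012 ILS
Net change: 973.23351012 − 1000 = -26.76648988 ILS

-26.766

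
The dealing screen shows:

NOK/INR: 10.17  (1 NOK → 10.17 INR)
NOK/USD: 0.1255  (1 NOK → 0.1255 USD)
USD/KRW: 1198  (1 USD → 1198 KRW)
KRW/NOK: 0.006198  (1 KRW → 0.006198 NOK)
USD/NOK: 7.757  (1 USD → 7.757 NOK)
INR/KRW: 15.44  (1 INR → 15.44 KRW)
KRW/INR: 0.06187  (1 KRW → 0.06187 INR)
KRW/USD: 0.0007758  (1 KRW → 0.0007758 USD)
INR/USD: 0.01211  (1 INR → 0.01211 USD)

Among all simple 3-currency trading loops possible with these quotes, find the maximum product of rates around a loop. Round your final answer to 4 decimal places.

0.9732

KRW→NOK→INR→KRW: 0.006198 × 10.17 × 15.44 = 0.97324
USD→NOK→INR→USD: 7.757 × 10.17 × 0.01211 = 0.95534
KRW→NOK→USD→KRW: 0.006198 × 0.1255 × 1198 = 0.93186
KRW→INR→USD→KRW: 0.06187 × 0.01211 × 1198 = 0.89760
Maximum is KRW→NOK→INR→KRW at 0.9732; no arbitrage — every cycle loses value.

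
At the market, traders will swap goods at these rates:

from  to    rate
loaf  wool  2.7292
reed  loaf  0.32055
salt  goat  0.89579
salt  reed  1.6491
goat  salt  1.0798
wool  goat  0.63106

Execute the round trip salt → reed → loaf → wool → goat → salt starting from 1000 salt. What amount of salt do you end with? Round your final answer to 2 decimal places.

983.09

1000 salt × 1.6491 = 1649.1 reed
1649.1 reed × 0.32055 = 528.619005 loaf
528.619005 loaf × 2.7292 = 1442.706988446 wool
1442.706988446 wool × 0.63106 = 910.43467212873276 goat
910.43467212873276 goat × 1.0798 = 983.087358964605634248 salt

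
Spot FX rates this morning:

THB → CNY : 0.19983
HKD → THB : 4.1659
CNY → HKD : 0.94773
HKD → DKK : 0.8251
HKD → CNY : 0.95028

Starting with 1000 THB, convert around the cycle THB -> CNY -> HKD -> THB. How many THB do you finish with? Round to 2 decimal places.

1000 THB × 0.19983 = 199.83 CNY
199.83 CNY × 0.94773 = 189.3848859 HKD
189.3848859 HKD × 4.1659 = 788.95849617081 THB

788.96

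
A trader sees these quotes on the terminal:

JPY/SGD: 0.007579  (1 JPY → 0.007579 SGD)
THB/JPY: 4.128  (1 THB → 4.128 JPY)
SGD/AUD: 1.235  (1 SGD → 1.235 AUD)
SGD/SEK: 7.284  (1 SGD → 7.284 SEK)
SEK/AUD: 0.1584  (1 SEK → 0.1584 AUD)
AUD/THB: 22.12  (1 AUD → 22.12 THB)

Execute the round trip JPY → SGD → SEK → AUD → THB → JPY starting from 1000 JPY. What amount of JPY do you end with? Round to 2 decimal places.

798.48

1000 JPY × 0.007579 = 7.579 SGD
7.579 SGD × 7.284 = 55.205436 SEK
55.205436 SEK × 0.1584 = 8.7445410624 AUD
8.7445410624 AUD × 22.12 = 193.429248300288 THB
193.429248300288 THB × 4.128 = 798.475936983588864 JPY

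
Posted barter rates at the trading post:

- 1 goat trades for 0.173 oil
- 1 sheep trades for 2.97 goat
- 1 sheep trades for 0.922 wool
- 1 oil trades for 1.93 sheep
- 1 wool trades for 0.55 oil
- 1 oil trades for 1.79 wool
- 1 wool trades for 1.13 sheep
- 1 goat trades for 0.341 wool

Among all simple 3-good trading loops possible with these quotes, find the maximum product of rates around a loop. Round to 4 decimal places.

wool→sheep→goat→wool: 1.13 × 2.97 × 0.341 = 1.14443
sheep→goat→oil→sheep: 2.97 × 0.173 × 1.93 = 0.99165
wool→oil→sheep→wool: 0.55 × 1.93 × 0.922 = 0.97870
Maximum is wool→sheep→goat→wool at 1.1444; arbitrage exists.

1.1444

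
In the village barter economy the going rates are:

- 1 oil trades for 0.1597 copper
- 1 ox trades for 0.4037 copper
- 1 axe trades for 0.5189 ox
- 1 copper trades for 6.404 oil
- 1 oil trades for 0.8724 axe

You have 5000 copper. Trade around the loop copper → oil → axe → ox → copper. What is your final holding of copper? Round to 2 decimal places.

5000 copper × 6.404 = 32020 oil
32020 oil × 0.8724 = 27934.248 axe
27934.248 axe × 0.5189 = 14495.0812872 ox
14495.0812872 ox × 0.4037 = 5851.66431564264 copper

5851.66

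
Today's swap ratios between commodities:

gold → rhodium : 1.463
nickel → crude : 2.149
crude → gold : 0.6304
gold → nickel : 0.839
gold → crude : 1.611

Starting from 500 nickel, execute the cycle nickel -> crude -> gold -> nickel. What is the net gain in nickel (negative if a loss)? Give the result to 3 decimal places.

68.309

500 nickel × 2.149 = 1074.5 crude
1074.5 crude × 0.6304 = 677.3648 gold
677.3648 gold × 0.839 = 568.3090672 nickel
Net change: 568.3090672 − 500 = 68.3090672 nickel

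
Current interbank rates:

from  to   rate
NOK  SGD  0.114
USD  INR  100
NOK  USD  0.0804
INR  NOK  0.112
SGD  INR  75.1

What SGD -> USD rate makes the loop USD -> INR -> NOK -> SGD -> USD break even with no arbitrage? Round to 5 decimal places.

Known legs of the cycle: 100 × 0.112 × 0.114 = 1.2768
For no arbitrage the full-cycle product must be 1, so the missing rate is 1 / 1.2768 ≈ 0.7832080.

0.78321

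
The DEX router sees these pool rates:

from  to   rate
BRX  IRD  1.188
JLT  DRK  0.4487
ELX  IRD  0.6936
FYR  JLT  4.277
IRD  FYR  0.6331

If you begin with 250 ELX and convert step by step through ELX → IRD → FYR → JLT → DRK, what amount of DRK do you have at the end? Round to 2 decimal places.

250 ELX × 0.6936 = 173.4 IRD
173.4 IRD × 0.6331 = 109.77954 FYR
109.77954 FYR × 4.277 = 469.52709258 JLT
469.52709258 JLT × 0.4487 = 210.676806440646 DRK

210.68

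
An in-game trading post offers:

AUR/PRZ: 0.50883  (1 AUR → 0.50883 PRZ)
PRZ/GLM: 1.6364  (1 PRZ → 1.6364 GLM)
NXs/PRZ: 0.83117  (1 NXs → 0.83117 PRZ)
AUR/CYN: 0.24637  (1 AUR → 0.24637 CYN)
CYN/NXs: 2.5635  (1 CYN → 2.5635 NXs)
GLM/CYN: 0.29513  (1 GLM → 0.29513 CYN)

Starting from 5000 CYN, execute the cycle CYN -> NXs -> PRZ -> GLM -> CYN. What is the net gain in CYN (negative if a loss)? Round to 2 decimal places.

5000 CYN × 2.5635 = 12817.5 NXs
12817.5 NXs × 0.83117 = 10653.521475 PRZ
10653.521475 PRZ × 1.6364 = 17433.42254169 GLM
17433.42254169 GLM × 0.29513 = 5145.1259947289697 CYN
Net change: 5145.1259947289697 − 5000 = 145.1259947289697 CYN

145.13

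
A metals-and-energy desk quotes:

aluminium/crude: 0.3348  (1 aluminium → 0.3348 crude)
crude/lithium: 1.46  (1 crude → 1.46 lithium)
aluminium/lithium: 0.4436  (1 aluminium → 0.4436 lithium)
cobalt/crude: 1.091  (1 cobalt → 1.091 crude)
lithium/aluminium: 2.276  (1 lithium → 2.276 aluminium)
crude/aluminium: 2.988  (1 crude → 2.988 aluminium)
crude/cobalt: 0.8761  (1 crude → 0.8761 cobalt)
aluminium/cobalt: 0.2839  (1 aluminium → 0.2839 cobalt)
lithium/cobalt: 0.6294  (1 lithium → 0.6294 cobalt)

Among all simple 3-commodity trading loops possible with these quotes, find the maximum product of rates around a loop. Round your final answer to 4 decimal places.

1.1125

lithium→aluminium→crude→lithium: 2.276 × 0.3348 × 1.46 = 1.11253
cobalt→crude→lithium→cobalt: 1.091 × 1.46 × 0.6294 = 1.00255
cobalt→crude→aluminium→cobalt: 1.091 × 2.988 × 0.2839 = 0.92549
Maximum is lithium→aluminium→crude→lithium at 1.1125; arbitrage exists.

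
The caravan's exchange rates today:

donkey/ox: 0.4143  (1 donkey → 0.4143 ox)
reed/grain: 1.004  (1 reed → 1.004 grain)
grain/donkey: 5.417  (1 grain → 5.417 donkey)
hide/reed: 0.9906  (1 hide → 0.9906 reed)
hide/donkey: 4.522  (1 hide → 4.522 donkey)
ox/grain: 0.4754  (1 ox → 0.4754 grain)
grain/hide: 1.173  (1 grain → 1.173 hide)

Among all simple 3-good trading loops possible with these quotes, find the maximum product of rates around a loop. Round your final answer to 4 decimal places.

1.1666

reed→grain→hide→reed: 1.004 × 1.173 × 0.9906 = 1.16662
grain→donkey→ox→grain: 5.417 × 0.4143 × 0.4754 = 1.06692
Maximum is reed→grain→hide→reed at 1.1666; arbitrage exists.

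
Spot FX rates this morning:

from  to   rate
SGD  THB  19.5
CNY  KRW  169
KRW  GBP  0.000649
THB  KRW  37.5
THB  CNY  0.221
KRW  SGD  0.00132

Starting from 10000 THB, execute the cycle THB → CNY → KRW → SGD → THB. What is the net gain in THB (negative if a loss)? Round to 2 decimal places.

-386.37

10000 THB × 0.221 = 2210 CNY
2210 CNY × 169 = 373490 KRW
373490 KRW × 0.00132 = 493.0068 SGD
493.0068 SGD × 19.5 = 9613.6326 THB
Net change: 9613.6326 − 10000 = -386.3674 THB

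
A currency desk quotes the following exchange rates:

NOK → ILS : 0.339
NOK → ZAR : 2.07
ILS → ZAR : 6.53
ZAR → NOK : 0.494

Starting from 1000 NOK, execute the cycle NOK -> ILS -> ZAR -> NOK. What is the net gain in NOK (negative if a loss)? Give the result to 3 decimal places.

1000 NOK × 0.339 = 339 ILS
339 ILS × 6.53 = 2213.67 ZAR
2213.67 ZAR × 0.494 = 1093.55298 NOK
Net change: 1093.55298 − 1000 = 93.55298 NOK

93.553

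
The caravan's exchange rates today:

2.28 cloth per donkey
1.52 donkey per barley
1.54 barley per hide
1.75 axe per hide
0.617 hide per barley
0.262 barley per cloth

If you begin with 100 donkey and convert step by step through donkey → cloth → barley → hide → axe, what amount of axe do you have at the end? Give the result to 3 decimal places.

64.500

100 donkey × 2.28 = 228 cloth
228 cloth × 0.262 = 59.736 barley
59.736 barley × 0.617 = 36.857112 hide
36.857112 hide × 1.75 = 64.499946 axe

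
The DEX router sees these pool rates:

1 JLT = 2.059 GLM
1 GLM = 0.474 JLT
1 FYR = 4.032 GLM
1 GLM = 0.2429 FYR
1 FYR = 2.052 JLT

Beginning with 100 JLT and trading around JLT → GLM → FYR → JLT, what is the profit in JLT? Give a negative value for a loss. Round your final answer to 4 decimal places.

100 JLT × 2.059 = 205.9 GLM
205.9 GLM × 0.2429 = 50.01311 FYR
50.01311 FYR × 2.052 = 102.62690172 JLT
Net change: 102.62690172 − 100 = 2.62690172 JLT

2.6269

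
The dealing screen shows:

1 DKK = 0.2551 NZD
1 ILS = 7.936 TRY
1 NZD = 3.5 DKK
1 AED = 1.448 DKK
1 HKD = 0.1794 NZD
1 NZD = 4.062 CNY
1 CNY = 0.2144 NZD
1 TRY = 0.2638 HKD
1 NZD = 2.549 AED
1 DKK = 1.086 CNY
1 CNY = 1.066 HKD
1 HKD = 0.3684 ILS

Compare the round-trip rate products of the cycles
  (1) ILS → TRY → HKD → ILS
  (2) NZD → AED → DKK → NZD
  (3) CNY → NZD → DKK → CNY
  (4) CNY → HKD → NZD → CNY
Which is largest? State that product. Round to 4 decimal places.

0.9416

(1) 7.936 × 0.2638 × 0.3684 = 0.77125
(2) 2.549 × 1.448 × 0.2551 = 0.94156
(3) 0.2144 × 3.5 × 1.086 = 0.81493
(4) 1.066 × 0.1794 × 4.062 = 0.77682
Highest is cycle (2) at 0.9416 (≤1, no arbitrage).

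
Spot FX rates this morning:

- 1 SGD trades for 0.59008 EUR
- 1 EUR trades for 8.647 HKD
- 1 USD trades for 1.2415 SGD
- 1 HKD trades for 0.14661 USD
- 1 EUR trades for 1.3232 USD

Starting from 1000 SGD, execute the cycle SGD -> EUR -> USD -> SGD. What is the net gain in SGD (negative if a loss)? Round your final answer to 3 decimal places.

-30.644

1000 SGD × 0.59008 = 590.08 EUR
590.08 EUR × 1.3232 = 780.793856 USD
780.793856 USD × 1.2415 = 969.355572224 SGD
Net change: 969.355572224 − 1000 = -30.644427776 SGD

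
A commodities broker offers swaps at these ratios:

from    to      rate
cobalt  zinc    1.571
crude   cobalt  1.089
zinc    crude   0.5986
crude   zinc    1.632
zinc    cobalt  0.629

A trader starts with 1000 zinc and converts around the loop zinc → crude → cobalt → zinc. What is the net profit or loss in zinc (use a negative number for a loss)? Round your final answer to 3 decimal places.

1000 zinc × 0.5986 = 598.6 crude
598.6 crude × 1.089 = 651.8754 cobalt
651.8754 cobalt × 1.571 = 1024.0962534 zinc
Net change: 1024.0962534 − 1000 = 24.0962534 zinc

24.096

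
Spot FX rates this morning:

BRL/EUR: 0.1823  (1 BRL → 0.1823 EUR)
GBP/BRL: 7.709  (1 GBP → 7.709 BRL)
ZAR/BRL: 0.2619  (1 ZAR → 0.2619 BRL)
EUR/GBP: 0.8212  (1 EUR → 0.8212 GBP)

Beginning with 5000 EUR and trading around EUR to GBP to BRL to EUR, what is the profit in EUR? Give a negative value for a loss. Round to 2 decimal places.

5000 EUR × 0.8212 = 4106 GBP
4106 GBP × 7.709 = 31653.154 BRL
31653.154 BRL × 0.1823 = 5770.3699742 EUR
Net change: 5770.3699742 − 5000 = 770.3699742 EUR

770.37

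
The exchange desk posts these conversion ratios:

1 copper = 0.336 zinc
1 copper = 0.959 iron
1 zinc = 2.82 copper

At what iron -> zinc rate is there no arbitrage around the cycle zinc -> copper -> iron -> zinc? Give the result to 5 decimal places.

Known legs of the cycle: 2.82 × 0.959 = 2.70438
For no arbitrage the full-cycle product must be 1, so the missing rate is 1 / 2.70438 ≈ 0.3697705.

0.36977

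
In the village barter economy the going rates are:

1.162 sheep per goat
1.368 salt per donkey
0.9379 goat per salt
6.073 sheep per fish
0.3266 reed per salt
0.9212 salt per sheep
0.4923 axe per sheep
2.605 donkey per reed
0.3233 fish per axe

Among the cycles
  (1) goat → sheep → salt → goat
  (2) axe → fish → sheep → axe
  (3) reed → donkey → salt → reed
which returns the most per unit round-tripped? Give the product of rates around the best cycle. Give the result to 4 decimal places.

1.1639

(1) 1.162 × 0.9212 × 0.9379 = 1.00396
(2) 0.3233 × 6.073 × 0.4923 = 0.96658
(3) 2.605 × 1.368 × 0.3266 = 1.16388
Highest is cycle (3) at 1.1639 (>1, arbitrage).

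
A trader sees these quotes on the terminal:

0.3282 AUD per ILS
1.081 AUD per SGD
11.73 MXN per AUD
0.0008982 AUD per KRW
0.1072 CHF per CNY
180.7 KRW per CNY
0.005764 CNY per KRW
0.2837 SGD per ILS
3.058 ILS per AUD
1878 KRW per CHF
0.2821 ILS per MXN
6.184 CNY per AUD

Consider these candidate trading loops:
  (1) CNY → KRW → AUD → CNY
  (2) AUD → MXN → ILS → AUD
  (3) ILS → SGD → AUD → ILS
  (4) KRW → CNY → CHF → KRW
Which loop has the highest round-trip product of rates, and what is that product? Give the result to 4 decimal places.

1.1604

(1) 180.7 × 0.0008982 × 6.184 = 1.00369
(2) 11.73 × 0.2821 × 0.3282 = 1.08602
(3) 0.2837 × 1.081 × 3.058 = 0.93783
(4) 0.005764 × 0.1072 × 1878 = 1.16042
Highest is cycle (4) at 1.1604 (>1, arbitrage).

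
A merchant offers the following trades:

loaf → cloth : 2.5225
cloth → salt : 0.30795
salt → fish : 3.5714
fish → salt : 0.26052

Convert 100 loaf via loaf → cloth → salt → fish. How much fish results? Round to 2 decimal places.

277.43

100 loaf × 2.5225 = 252.25 cloth
252.25 cloth × 0.30795 = 77.6803875 salt
77.6803875 salt × 3.5714 = 277.4277359175 fish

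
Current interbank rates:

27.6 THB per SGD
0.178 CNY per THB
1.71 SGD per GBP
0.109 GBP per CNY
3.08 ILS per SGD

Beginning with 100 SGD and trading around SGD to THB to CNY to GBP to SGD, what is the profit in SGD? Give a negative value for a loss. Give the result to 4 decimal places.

-8.4303

100 SGD × 27.6 = 2760 THB
2760 THB × 0.178 = 491.28 CNY
491.28 CNY × 0.109 = 53.54952 GBP
53.54952 GBP × 1.71 = 91.5696792 SGD
Net change: 91.5696792 − 100 = -8.4303208 SGD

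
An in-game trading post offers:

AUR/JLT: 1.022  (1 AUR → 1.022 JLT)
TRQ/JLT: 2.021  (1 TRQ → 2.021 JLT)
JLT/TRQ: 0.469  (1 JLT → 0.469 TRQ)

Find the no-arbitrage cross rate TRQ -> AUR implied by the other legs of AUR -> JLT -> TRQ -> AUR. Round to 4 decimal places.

2.0863

Known legs of the cycle: 1.022 × 0.469 = 0.479318
For no arbitrage the full-cycle product must be 1, so the missing rate is 1 / 0.479318 ≈ 2.086298.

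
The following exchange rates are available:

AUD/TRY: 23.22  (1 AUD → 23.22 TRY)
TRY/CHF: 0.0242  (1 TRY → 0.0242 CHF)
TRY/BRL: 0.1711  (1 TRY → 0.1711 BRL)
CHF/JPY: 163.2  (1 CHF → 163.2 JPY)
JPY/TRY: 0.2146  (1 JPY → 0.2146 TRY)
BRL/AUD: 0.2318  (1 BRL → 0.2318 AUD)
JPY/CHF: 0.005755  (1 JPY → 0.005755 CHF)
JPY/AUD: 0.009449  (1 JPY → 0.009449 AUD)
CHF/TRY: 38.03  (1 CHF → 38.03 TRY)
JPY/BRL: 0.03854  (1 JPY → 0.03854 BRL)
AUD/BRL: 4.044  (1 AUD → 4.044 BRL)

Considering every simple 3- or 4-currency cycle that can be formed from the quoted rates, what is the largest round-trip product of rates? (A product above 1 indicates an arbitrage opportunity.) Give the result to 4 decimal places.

BRL→AUD→TRY→BRL: 0.2318 × 23.22 × 0.1711 = 0.92093
CHF→JPY→AUD→TRY→CHF: 163.2 × 0.009449 × 23.22 × 0.0242 = 0.86653
CHF→JPY→TRY→CHF: 163.2 × 0.2146 × 0.0242 = 0.84755
Maximum is BRL→AUD→TRY→BRL at 0.9209; no arbitrage — every cycle loses value.

0.9209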